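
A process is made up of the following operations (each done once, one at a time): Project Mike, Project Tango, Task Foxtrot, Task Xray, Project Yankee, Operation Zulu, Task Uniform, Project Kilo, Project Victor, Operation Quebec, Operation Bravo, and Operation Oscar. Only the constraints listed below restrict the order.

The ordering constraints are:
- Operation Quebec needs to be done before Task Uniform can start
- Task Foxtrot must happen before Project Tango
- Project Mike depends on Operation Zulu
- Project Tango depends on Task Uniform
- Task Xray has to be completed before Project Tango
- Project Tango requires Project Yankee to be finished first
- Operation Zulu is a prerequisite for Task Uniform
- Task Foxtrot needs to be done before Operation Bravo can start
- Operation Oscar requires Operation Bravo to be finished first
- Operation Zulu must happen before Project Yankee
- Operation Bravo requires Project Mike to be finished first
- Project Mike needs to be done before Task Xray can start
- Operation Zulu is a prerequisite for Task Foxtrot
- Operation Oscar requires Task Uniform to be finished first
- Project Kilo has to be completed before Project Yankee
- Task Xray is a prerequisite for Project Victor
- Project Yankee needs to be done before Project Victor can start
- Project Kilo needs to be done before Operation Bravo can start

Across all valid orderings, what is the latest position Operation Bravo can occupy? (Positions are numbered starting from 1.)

11

The only operation forced after Operation Bravo (directly or by a chain) is Operation Oscar.
So at least 1 operation follows Operation Bravo, putting Operation Bravo no later than position 11. That position is achievable by scheduling everything else first.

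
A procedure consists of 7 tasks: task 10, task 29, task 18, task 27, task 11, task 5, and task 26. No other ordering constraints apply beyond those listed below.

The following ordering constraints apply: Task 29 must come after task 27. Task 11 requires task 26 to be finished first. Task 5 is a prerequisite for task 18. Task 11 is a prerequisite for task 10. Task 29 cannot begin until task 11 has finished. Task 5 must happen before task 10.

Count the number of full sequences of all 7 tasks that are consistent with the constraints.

3 tasks have no prerequisites (task 27, task 5, task 26), so any of them could come first.
Counting all ways to extend the partial order to a total order gives 129.

129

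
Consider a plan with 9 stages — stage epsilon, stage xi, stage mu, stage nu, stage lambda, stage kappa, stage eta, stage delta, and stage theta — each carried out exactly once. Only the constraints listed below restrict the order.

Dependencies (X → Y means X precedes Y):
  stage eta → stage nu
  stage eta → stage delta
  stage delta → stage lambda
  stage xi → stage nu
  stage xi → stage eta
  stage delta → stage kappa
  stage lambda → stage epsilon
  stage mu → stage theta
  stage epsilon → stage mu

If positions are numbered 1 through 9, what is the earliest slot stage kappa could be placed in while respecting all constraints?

The stages that are forced before stage kappa, directly or transitively, are stage xi, stage eta, stage delta. That's 3 stages.
So at minimum 3 stages come before stage kappa, putting stage kappa no earlier than position 4. That position is achievable by scheduling exactly those predecessors first.

4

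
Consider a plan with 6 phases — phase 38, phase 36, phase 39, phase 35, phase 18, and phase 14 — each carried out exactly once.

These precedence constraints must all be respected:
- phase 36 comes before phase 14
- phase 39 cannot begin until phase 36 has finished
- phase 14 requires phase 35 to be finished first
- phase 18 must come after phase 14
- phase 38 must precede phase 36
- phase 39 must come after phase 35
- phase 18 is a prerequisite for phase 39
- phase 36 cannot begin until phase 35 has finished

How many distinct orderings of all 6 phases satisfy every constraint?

The phases with no prerequisites are phase 38, phase 35; any of them can be placed first.
Counting all ways to extend the partial order to a total order gives 2.

2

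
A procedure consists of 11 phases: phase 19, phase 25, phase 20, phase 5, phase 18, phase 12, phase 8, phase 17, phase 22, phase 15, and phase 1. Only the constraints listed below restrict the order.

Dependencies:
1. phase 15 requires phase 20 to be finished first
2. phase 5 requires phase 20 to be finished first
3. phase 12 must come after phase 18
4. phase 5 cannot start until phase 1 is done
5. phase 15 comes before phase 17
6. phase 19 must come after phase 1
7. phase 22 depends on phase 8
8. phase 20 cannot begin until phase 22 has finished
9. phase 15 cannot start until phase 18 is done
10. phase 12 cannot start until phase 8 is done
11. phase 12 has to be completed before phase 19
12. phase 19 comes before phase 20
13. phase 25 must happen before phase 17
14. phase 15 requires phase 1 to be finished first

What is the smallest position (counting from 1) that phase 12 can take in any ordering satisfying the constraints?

3

The phases that are forced before phase 12, directly or transitively, are phase 18, phase 8. That's 2 phases.
With 2 mandatory predecessors, the earliest phase 12 can sit is position 2+1 = 3, and placing just those 2 first achieves it.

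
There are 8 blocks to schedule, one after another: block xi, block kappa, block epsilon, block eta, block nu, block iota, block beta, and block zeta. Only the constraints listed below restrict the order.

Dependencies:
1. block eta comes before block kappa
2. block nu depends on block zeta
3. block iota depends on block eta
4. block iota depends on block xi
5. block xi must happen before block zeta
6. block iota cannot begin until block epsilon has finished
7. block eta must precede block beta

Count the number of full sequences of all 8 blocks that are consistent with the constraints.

936

3 blocks have no prerequisites (block xi, block epsilon, block eta), so any of them could come first.
Systematically extending each partial ordering one block at a time and counting, there are 936 complete orderings.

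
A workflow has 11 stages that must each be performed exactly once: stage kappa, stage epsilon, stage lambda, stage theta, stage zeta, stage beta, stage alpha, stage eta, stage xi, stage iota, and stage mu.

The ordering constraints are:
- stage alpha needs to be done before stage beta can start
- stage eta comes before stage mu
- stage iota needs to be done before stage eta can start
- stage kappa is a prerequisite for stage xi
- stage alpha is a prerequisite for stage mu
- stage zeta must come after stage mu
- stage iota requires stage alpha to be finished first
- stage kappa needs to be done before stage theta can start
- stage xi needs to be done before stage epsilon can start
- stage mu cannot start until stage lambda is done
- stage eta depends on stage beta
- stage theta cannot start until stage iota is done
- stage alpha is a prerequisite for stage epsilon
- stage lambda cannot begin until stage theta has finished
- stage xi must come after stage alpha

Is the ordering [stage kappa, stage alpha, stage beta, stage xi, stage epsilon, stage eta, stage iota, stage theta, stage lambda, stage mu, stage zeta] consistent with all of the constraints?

The sequence places stage eta ahead of stage iota.
That contradicts the constraint that stage iota must precede stage eta.

No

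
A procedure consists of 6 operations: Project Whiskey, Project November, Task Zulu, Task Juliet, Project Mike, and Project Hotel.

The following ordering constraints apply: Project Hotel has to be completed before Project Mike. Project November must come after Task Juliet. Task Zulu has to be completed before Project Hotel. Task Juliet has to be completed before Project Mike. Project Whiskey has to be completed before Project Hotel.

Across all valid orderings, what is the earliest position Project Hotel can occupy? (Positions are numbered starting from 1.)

The operations that are forced before Project Hotel, directly or transitively, are Project Whiskey, Task Zulu. That's 2 operations.
So at minimum 2 operations come before Project Hotel, putting Project Hotel no earlier than position 3. That position is achievable by scheduling exactly those predecessors first.

3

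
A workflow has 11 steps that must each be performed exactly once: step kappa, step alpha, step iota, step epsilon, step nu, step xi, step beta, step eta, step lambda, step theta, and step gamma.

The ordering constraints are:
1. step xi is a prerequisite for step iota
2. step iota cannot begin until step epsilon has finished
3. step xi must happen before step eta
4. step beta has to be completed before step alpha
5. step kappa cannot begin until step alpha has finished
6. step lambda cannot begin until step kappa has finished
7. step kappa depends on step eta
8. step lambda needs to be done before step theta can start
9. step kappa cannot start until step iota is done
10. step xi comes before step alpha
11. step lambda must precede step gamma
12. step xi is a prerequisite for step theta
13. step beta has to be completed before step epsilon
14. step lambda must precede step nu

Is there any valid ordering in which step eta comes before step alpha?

Yes

No chain of constraints runs from step alpha to step eta, so step alpha is not required to come first.
So a valid ordering placing step eta earlier than step alpha exists.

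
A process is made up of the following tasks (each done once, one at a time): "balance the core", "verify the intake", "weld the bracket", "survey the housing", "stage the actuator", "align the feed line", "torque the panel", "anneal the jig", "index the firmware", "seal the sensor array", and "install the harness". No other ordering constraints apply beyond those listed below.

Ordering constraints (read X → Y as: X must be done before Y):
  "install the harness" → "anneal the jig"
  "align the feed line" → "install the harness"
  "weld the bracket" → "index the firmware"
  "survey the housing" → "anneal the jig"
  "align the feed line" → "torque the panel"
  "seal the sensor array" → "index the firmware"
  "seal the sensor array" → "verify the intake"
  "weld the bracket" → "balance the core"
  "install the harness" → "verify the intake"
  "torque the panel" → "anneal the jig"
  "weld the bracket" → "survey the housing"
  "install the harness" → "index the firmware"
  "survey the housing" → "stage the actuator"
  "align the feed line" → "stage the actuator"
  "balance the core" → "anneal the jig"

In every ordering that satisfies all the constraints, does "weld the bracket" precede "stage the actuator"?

Yes

Tracing the constraints gives a chain: "weld the bracket" → "survey the housing" → "stage the actuator".
So "weld the bracket" must precede "stage the actuator" in any valid ordering.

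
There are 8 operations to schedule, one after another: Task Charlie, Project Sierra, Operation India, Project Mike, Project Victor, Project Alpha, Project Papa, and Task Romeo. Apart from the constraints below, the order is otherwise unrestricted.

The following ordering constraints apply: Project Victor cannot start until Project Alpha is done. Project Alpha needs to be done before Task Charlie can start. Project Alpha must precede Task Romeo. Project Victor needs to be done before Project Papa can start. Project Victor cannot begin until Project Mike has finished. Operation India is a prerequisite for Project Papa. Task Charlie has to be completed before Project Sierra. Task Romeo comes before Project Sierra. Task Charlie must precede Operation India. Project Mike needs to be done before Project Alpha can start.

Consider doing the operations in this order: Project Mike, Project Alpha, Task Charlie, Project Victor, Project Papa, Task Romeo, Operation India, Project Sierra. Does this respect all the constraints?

No

The sequence places Project Papa ahead of Operation India.
That contradicts the constraint that Operation India must precede Project Papa.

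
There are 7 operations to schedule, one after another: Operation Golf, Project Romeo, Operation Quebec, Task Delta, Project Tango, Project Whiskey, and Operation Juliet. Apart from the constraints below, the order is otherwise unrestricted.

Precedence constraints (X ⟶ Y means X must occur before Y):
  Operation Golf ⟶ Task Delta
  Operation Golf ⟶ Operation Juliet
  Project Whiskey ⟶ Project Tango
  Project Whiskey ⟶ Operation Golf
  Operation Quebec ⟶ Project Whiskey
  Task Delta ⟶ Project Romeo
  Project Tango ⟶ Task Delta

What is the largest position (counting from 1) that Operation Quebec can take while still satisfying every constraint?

Every operation that must follow Operation Quebec has to come after it. Tracing all chains starting from Operation Quebec, those operations are: Operation Golf, Project Romeo, Task Delta, Project Tango, Project Whiskey, Operation Juliet — 6 in total.
With 6 mandatory successors out of 7 operations total, the latest slot for Operation Quebec is 7−6 = 1, and it's reachable by doing all non-successors before Operation Quebec.

1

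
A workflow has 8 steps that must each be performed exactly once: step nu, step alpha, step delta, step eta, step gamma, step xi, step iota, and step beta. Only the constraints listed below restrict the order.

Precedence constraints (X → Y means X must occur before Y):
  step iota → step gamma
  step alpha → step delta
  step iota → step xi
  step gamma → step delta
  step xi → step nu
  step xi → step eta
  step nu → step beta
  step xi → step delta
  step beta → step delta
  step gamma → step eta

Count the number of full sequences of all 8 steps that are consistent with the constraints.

2 steps have no prerequisites (step alpha, step iota), so any of them could come first.
Enumerating by repeatedly choosing an available step (one whose prerequisites are all placed) gives 87 distinct complete orderings.

87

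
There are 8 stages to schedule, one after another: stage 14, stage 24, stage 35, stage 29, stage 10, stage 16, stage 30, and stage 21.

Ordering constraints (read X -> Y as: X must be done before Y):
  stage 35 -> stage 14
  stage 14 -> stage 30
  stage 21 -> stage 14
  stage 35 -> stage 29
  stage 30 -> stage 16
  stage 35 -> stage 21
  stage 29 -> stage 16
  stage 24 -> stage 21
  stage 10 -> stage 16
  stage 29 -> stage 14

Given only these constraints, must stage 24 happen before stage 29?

Nothing in the constraints links stage 24 and stage 29; they are unordered relative to each other.
A valid ordering placing stage 29 before stage 24 exists, so the answer is no.

No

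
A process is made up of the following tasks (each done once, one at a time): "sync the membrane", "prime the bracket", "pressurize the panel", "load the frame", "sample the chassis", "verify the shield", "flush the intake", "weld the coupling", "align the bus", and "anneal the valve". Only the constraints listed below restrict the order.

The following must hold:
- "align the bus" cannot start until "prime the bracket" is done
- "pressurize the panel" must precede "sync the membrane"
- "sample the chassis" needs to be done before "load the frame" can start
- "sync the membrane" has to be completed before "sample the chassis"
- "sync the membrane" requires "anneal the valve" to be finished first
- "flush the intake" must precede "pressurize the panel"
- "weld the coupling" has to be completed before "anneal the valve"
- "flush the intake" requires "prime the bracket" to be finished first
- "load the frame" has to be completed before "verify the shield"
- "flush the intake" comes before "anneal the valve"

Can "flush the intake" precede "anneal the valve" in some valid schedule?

The constraints force "flush the intake" before "anneal the valve", so yes — every valid ordering has "flush the intake" earlier.

Yes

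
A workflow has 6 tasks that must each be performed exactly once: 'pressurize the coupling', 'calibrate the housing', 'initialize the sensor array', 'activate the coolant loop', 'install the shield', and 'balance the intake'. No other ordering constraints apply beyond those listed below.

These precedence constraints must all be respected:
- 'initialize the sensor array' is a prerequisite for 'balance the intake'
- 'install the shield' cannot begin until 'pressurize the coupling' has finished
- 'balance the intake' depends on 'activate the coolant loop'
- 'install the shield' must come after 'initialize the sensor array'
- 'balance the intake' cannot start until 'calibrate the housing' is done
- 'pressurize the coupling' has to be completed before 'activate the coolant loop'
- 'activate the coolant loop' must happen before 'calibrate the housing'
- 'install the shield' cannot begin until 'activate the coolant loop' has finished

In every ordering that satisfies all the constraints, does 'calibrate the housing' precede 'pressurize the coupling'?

No

There is a chain 'pressurize the coupling' → 'activate the coolant loop' → 'calibrate the housing', which puts 'pressurize the coupling' before 'calibrate the housing'.
So 'calibrate the housing' does not have to come before 'pressurize the coupling' — it cannot.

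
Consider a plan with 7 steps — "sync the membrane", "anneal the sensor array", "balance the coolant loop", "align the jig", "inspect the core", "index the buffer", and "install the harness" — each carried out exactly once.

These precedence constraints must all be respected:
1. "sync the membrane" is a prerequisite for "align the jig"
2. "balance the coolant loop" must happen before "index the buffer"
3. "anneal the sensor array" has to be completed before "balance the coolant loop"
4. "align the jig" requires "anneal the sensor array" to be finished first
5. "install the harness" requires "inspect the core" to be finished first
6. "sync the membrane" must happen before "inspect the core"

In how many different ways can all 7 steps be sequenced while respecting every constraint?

2 steps have no prerequisites ("sync the membrane", "anneal the sensor array"), so any of them could come first.
Counting all ways to extend the partial order to a total order gives 90.

90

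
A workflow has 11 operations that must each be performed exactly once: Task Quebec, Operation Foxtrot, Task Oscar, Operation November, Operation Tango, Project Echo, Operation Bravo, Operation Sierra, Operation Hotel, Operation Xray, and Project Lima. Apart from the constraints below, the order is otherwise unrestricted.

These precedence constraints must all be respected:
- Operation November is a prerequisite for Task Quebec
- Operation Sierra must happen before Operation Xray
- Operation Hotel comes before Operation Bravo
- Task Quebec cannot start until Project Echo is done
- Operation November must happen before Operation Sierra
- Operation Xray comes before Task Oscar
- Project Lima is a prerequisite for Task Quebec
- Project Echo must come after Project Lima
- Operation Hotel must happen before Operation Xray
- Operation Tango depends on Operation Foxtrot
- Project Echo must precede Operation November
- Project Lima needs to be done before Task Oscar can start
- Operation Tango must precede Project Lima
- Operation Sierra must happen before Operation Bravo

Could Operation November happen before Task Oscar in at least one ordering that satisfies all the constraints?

Every valid ordering already has Operation November before Task Oscar (the constraints require it), so in particular at least one does.

Yes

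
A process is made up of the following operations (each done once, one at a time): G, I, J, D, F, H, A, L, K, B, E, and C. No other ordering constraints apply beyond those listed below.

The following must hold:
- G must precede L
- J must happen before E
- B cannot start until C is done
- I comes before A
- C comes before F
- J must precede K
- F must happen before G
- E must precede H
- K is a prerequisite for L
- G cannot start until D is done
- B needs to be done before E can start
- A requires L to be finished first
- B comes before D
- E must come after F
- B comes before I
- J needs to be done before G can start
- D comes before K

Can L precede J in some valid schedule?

No

The constraints give a chain J → G → L, which forces J before L.
Hence L can never be scheduled before J.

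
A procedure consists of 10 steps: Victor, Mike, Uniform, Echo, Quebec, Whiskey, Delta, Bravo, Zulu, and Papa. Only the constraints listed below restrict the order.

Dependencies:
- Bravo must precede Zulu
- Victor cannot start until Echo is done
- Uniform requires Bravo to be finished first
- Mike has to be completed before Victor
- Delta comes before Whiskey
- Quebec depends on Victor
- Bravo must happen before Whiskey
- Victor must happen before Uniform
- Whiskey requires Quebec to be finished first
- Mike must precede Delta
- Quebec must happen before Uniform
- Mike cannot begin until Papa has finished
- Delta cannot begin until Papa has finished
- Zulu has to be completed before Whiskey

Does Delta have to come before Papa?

No

There is a chain Papa → Delta, which puts Papa before Delta.
So Delta never precedes Papa.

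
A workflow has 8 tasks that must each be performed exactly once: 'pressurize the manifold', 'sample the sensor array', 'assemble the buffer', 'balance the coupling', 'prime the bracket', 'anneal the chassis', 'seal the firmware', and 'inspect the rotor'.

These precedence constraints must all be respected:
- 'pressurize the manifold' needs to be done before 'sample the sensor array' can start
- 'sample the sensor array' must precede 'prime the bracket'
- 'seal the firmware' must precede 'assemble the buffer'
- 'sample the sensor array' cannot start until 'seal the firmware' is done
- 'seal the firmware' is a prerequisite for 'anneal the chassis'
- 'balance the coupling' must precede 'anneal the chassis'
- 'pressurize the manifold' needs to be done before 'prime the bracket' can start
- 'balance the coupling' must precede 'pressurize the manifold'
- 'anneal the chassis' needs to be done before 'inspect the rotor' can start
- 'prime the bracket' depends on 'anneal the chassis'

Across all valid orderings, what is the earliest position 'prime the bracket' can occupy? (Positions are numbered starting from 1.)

6

The tasks that are forced before 'prime the bracket', directly or transitively, are 'pressurize the manifold', 'sample the sensor array', 'balance the coupling', 'anneal the chassis', 'seal the firmware'. That's 5 tasks.
With 5 mandatory predecessors, the earliest 'prime the bracket' can sit is position 5+1 = 6, and placing just those 5 first achieves it.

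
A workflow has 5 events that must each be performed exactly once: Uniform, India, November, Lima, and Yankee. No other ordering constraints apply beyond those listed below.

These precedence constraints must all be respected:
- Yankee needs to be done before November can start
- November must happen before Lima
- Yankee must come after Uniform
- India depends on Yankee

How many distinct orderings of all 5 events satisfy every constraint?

Uniform is the only event with nothing required before it, so every ordering starts there.
Counting all ways to extend the partial order to a total order gives 3.

3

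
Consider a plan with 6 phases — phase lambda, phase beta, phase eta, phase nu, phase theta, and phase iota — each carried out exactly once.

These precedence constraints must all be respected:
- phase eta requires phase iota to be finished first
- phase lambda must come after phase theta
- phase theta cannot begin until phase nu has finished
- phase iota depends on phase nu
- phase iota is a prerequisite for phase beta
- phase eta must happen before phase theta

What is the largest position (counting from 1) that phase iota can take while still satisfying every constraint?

2

Every phase that must follow phase iota has to come after it. Tracing all chains starting from phase iota, those phases are: phase lambda, phase beta, phase eta, phase theta — 4 in total.
So at least 4 phases follow phase iota, putting phase iota no later than position 2. That position is achievable by scheduling everything else first.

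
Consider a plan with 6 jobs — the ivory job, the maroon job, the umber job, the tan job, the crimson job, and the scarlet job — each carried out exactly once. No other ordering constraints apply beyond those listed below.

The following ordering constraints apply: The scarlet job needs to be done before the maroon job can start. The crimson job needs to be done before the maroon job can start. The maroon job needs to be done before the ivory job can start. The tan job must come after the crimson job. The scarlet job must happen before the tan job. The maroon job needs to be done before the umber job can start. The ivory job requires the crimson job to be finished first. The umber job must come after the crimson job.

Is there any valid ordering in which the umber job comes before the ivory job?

The constraints leave the umber job and the ivory job unordered relative to each other; nothing requires the ivory job earlier.
So a valid ordering placing the umber job earlier than the ivory job exists.

Yes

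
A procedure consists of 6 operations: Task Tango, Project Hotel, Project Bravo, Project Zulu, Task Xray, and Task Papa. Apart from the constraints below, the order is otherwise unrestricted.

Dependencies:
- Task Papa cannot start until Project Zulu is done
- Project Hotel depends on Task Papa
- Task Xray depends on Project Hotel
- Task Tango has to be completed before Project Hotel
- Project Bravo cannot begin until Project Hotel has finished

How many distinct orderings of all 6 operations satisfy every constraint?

6

The operations with no prerequisites are Task Tango, Project Zulu; any of them can be placed first.
Counting all ways to extend the partial order to a total order gives 6.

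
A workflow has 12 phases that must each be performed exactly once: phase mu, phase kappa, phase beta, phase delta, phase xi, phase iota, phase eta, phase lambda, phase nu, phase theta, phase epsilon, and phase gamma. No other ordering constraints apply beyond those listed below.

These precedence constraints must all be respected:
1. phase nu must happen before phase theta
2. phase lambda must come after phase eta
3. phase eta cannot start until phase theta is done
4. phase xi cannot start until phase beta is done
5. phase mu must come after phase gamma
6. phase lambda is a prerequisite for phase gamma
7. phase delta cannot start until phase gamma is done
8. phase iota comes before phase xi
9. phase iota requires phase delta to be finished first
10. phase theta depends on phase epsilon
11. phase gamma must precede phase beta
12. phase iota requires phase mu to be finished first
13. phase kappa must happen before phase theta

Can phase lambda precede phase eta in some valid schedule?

The constraints give a chain phase eta → phase lambda, which forces phase eta before phase lambda.
Hence phase lambda can never be scheduled before phase eta.

No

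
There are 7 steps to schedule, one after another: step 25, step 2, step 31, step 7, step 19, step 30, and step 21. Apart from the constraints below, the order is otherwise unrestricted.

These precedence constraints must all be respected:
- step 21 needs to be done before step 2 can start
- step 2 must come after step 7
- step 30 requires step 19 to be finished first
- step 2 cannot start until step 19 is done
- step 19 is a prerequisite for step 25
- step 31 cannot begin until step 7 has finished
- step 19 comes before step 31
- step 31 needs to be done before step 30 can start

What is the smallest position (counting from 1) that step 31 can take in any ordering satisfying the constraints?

3

Working backwards through the constraints from step 31, its full set of required predecessors is step 7, step 19 — 2 of them.
So at minimum 2 steps come before step 31, putting step 31 no earlier than position 3. That position is achievable by scheduling exactly those predecessors first.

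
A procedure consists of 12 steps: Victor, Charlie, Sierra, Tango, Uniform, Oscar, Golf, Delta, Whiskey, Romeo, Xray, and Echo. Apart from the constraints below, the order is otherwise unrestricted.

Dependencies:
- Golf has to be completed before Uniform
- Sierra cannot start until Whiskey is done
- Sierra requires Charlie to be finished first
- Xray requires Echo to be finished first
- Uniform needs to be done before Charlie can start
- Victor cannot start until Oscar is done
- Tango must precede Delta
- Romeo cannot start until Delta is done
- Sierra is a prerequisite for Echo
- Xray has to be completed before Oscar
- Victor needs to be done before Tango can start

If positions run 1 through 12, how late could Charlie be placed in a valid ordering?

4

Following every chain forward from Charlie, the steps that must come later are Victor, Sierra, Tango, Oscar, Delta, Romeo, Xray, Echo — 8 of them.
With 8 mandatory successors out of 12 steps total, the latest slot for Charlie is 12−8 = 4, and it's reachable by doing all non-successors before Charlie.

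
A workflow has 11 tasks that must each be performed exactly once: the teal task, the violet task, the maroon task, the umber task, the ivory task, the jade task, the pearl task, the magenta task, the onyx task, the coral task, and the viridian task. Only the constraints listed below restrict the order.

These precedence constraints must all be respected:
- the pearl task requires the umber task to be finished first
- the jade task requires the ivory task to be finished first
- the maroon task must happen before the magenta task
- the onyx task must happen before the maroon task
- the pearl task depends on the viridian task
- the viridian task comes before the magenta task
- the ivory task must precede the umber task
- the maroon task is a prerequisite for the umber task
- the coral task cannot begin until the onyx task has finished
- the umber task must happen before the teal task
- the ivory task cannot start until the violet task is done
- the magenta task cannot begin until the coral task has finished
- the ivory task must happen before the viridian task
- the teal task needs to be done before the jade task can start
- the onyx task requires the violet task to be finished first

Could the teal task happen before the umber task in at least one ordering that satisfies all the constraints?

There is a dependency chain the umber task → the teal task, so the teal task always comes after the umber task.
Hence the teal task can never be scheduled before the umber task.

No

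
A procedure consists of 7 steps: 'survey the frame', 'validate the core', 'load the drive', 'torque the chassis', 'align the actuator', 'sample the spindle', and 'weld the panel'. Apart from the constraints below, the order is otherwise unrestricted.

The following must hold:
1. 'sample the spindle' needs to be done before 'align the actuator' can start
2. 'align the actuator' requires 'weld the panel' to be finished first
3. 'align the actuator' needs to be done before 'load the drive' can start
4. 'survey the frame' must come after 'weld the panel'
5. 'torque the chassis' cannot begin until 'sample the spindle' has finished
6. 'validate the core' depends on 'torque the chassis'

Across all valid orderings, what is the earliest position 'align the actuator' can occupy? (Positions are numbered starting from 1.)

Every step that must precede 'align the actuator' has to come before it. Tracing all chains that end at 'align the actuator', those steps are: 'sample the spindle', 'weld the panel' — 2 in total.
With 2 mandatory predecessors, the earliest 'align the actuator' can sit is position 2+1 = 3, and placing just those 2 first achieves it.

3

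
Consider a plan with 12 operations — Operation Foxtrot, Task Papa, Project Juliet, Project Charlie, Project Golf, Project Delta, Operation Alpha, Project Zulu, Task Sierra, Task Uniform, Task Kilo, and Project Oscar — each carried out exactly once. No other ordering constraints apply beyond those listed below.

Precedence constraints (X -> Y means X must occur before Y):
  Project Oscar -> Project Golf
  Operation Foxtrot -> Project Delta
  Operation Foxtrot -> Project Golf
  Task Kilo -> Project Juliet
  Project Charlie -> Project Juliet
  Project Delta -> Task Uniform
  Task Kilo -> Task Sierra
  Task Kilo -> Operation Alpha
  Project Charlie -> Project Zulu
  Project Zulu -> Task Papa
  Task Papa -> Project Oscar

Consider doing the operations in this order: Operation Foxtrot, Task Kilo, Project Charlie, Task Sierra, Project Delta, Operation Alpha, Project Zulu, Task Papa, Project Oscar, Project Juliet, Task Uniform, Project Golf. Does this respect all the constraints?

Yes

Checking each listed constraint against this order: for instance, Operation Foxtrot is in position 1 and Project Golf in position 12, so that constraint holds — and the remaining constraints check out the same way.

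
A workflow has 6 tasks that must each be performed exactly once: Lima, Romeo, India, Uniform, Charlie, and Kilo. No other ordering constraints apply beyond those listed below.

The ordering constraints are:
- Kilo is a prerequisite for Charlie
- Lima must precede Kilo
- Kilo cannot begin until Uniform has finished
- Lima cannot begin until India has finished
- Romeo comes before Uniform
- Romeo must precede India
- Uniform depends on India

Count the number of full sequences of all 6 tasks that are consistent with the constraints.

Romeo is the only task with nothing required before it, so every ordering starts there.
Enumerating by repeatedly choosing an available task (one whose prerequisites are all placed) gives 2 distinct complete orderings.

2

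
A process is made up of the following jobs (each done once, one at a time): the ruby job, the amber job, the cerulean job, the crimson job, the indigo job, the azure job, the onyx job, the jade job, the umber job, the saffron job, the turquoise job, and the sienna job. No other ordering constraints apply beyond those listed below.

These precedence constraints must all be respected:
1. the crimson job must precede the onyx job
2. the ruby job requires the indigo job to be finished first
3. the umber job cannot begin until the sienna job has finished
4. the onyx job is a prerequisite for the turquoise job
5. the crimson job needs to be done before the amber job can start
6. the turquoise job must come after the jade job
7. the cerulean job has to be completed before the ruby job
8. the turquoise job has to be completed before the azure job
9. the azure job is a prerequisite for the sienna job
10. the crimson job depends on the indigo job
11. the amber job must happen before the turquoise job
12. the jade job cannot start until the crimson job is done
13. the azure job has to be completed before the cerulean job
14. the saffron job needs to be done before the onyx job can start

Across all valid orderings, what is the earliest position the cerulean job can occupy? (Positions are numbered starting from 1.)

Working backwards through the constraints from the cerulean job, its full set of required predecessors is the amber job, the crimson job, the indigo job, the azure job, the onyx job, the jade job, the saffron job, the turquoise job — 8 of them.
So at minimum 8 jobs come before the cerulean job, putting the cerulean job no earlier than position 9. That position is achievable by scheduling exactly those predecessors first.

9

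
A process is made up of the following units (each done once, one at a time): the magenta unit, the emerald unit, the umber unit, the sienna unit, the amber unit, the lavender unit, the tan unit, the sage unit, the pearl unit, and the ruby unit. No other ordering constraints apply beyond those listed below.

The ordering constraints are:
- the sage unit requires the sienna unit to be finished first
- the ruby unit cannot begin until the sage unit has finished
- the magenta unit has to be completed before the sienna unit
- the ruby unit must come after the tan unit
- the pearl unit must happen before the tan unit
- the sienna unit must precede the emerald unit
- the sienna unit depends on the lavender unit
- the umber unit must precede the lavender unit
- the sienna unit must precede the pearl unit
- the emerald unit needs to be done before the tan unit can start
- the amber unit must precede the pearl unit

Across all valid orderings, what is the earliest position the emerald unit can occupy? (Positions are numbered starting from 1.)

5

Working backwards through the constraints from the emerald unit, its full set of required predecessors is the magenta unit, the umber unit, the sienna unit, the lavender unit — 4 of them.
So at minimum 4 units come before the emerald unit, putting the emerald unit no earlier than position 5. That position is achievable by scheduling exactly those predecessors first.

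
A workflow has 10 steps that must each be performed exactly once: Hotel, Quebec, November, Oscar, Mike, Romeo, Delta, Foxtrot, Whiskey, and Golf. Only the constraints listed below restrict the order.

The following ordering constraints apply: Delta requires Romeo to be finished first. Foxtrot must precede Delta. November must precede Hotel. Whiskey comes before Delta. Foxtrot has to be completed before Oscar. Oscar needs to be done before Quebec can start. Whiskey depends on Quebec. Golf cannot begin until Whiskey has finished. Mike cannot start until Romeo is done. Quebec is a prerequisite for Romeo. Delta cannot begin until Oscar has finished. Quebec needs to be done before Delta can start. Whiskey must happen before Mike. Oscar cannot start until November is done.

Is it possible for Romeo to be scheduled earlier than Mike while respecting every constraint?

The constraints force Romeo before Mike, so yes — every valid ordering has Romeo earlier.

Yes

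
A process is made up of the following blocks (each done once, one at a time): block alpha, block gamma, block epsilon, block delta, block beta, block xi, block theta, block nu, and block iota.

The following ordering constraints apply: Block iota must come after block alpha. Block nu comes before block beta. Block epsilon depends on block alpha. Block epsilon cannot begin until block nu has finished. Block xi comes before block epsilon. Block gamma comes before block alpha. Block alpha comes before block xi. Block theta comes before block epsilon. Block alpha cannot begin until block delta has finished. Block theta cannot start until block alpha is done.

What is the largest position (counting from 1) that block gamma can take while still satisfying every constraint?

Following every chain forward from block gamma, the blocks that must come later are block alpha, block epsilon, block xi, block theta, block iota — 5 of them.
With 5 mandatory successors out of 9 blocks total, the latest slot for block gamma is 9−5 = 4, and it's reachable by doing all non-successors before block gamma.

4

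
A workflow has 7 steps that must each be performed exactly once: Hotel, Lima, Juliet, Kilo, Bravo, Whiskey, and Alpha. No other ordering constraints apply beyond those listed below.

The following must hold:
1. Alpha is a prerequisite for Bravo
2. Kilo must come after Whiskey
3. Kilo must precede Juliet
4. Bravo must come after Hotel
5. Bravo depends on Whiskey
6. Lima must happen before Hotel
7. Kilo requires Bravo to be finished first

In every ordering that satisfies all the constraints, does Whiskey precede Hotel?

Whiskey and Hotel are not related by any chain of constraints.
A valid ordering placing Hotel before Whiskey exists, so the answer is no.

No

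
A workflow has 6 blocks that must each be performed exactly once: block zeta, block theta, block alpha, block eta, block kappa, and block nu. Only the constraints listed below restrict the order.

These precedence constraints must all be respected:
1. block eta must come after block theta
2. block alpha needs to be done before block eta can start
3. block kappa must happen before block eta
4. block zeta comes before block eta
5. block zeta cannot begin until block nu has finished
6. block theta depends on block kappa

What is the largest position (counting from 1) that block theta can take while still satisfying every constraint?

5

The only block forced after block theta (directly or by a chain) is block eta.
With 1 mandatory successor out of 6 blocks total, the latest slot for block theta is 6−1 = 5, and it's reachable by doing all non-successors before block theta.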